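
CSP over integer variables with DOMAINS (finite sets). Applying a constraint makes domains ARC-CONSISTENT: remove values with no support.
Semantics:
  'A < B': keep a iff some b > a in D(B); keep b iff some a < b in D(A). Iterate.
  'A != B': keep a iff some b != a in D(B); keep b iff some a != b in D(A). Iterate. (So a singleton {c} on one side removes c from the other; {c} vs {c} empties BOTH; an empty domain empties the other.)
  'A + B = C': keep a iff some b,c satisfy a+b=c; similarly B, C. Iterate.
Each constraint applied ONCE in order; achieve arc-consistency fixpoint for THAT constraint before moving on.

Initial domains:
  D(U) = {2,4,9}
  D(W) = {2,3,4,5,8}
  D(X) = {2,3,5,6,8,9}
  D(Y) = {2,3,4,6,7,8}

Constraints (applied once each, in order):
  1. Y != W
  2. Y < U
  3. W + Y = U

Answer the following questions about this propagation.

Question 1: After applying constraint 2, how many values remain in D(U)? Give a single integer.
Answer: 2

Derivation:
Constraint 1 (Y != W) on D(Y)={2,3,4,6,7,8} D(W)={2,3,4,5,8}: no change
Constraint 2 (Y < U) on D(Y)={2,3,4,6,7,8} D(U)={2,4,9}: U {2,4,9}->{4,9}
So after constraint 2: D(U)={4,9}, size = 2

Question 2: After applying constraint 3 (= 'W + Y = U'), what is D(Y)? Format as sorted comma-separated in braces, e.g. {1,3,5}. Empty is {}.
Answer: {2,4,6,7}

Derivation:
Constraint 1 (Y != W) on D(Y)={2,3,4,6,7,8} D(W)={2,3,4,5,8}: no change
Constraint 2 (Y < U) on D(Y)={2,3,4,6,7,8} D(U)={2,4,9}: U {2,4,9}->{4,9}
Constraint 3 (W + Y = U) on D(W)={2,3,4,5,8} D(Y)={2,3,4,6,7,8} D(U)={4,9}: W {2,3,4,5,8}->{2,3,5}; Y {2,3,4,6,7,8}->{2,4,6,7}
So after constraint 3: D(Y) = {2,4,6,7}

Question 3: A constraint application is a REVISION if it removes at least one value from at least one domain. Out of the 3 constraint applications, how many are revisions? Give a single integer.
Constraint 1 (Y != W) on D(Y)={2,3,4,6,7,8} D(W)={2,3,4,5,8}: no change => not a revision
Constraint 2 (Y < U) on D(Y)={2,3,4,6,7,8} D(U)={2,4,9}: U {2,4,9}->{4,9} => REVISION
Constraint 3 (W + Y = U) on D(W)={2,3,4,5,8} D(Y)={2,3,4,6,7,8} D(U)={4,9}: W {2,3,4,5,8}->{2,3,5}; Y {2,3,4,6,7,8}->{2,4,6,7} => REVISION
Total revisions = 2

Answer: 2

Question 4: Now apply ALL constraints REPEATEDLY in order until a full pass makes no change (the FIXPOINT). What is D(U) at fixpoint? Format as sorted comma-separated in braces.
pass 0 (initial): D(U)={2,4,9}
pass 1: U {2,4,9}->{4,9}; W {2,3,4,5,8}->{2,3,5}; Y {2,3,4,6,7,8}->{2,4,6,7}
pass 2: no change
Fixpoint after 2 passes: D(U) = {4,9}

Answer: {4,9}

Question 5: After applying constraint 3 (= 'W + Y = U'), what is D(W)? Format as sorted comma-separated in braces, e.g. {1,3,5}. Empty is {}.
Answer: {2,3,5}

Derivation:
Constraint 1 (Y != W) on D(Y)={2,3,4,6,7,8} D(W)={2,3,4,5,8}: no change
Constraint 2 (Y < U) on D(Y)={2,3,4,6,7,8} D(U)={2,4,9}: U {2,4,9}->{4,9}
Constraint 3 (W + Y = U) on D(W)={2,3,4,5,8} D(Y)={2,3,4,6,7,8} D(U)={4,9}: W {2,3,4,5,8}->{2,3,5}; Y {2,3,4,6,7,8}->{2,4,6,7}
So after constraint 3: D(W) = {2,3,5}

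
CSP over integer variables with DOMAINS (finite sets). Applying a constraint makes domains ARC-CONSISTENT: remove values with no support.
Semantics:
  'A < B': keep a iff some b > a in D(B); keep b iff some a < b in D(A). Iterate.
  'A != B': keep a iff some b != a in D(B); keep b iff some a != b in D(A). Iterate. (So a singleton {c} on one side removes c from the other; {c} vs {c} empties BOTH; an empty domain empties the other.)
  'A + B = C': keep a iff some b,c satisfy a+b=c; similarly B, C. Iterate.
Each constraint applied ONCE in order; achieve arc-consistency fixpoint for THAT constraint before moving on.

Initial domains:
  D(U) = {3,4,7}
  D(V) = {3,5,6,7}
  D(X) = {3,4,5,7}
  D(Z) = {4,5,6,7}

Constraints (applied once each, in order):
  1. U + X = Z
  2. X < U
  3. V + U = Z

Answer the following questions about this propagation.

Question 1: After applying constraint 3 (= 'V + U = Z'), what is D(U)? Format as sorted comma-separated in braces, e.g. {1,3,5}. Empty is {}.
Answer: {4}

Derivation:
Constraint 1 (U + X = Z) on D(U)={3,4,7} D(X)={3,4,5,7} D(Z)={4,5,6,7}: U {3,4,7}->{3,4}; X {3,4,5,7}->{3,4}; Z {4,5,6,7}->{6,7}
Constraint 2 (X < U) on D(X)={3,4} D(U)={3,4}: X {3,4}->{3}; U {3,4}->{4}
Constraint 3 (V + U = Z) on D(V)={3,5,6,7} D(U)={4} D(Z)={6,7}: V {3,5,6,7}->{3}; Z {6,7}->{7}
So after constraint 3: D(U) = {4}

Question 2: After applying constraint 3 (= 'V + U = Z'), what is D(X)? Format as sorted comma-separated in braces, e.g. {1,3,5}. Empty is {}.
Constraint 1 (U + X = Z) on D(U)={3,4,7} D(X)={3,4,5,7} D(Z)={4,5,6,7}: U {3,4,7}->{3,4}; X {3,4,5,7}->{3,4}; Z {4,5,6,7}->{6,7}
Constraint 2 (X < U) on D(X)={3,4} D(U)={3,4}: X {3,4}->{3}; U {3,4}->{4}
Constraint 3 (V + U = Z) on D(V)={3,5,6,7} D(U)={4} D(Z)={6,7}: V {3,5,6,7}->{3}; Z {6,7}->{7}
So after constraint 3: D(X) = {3}

Answer: {3}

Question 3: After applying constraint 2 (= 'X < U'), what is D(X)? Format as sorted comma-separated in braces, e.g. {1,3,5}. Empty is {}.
Answer: {3}

Derivation:
Constraint 1 (U + X = Z) on D(U)={3,4,7} D(X)={3,4,5,7} D(Z)={4,5,6,7}: U {3,4,7}->{3,4}; X {3,4,5,7}->{3,4}; Z {4,5,6,7}->{6,7}
Constraint 2 (X < U) on D(X)={3,4} D(U)={3,4}: X {3,4}->{3}; U {3,4}->{4}
So after constraint 2: D(X) = {3}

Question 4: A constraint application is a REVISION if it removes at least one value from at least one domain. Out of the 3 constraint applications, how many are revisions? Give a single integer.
Constraint 1 (U + X = Z) on D(U)={3,4,7} D(X)={3,4,5,7} D(Z)={4,5,6,7}: U {3,4,7}->{3,4}; X {3,4,5,7}->{3,4}; Z {4,5,6,7}->{6,7} => REVISION
Constraint 2 (X < U) on D(X)={3,4} D(U)={3,4}: X {3,4}->{3}; U {3,4}->{4} => REVISION
Constraint 3 (V + U = Z) on D(V)={3,5,6,7} D(U)={4} D(Z)={6,7}: V {3,5,6,7}->{3}; Z {6,7}->{7} => REVISION
Total revisions = 3

Answer: 3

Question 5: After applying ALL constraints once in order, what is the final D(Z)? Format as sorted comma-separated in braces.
Constraint 1 (U + X = Z) on D(U)={3,4,7} D(X)={3,4,5,7} D(Z)={4,5,6,7}: U {3,4,7}->{3,4}; X {3,4,5,7}->{3,4}; Z {4,5,6,7}->{6,7}
Constraint 2 (X < U) on D(X)={3,4} D(U)={3,4}: X {3,4}->{3}; U {3,4}->{4}
Constraint 3 (V + U = Z) on D(V)={3,5,6,7} D(U)={4} D(Z)={6,7}: V {3,5,6,7}->{3}; Z {6,7}->{7}
So after all 3 constraints: D(Z) = {7}

Answer: {7}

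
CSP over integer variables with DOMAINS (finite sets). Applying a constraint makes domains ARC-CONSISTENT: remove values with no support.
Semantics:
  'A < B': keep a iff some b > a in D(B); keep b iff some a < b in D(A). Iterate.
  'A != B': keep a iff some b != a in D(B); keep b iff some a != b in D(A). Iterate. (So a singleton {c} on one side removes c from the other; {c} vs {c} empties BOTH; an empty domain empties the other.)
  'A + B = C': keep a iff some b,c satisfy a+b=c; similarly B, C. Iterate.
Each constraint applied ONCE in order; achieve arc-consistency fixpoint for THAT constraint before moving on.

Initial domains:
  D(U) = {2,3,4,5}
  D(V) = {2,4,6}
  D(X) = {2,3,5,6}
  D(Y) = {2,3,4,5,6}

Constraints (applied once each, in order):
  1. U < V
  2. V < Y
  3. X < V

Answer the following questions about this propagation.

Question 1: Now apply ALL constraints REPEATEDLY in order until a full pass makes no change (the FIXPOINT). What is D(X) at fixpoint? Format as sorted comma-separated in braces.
Answer: {2,3}

Derivation:
pass 0 (initial): D(X)={2,3,5,6}
pass 1: V {2,4,6}->{4}; X {2,3,5,6}->{2,3}; Y {2,3,4,5,6}->{5,6}
pass 2: U {2,3,4,5}->{2,3}
pass 3: no change
Fixpoint after 3 passes: D(X) = {2,3}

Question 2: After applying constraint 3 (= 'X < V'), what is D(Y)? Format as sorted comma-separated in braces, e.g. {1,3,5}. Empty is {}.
Answer: {5,6}

Derivation:
Constraint 1 (U < V) on D(U)={2,3,4,5} D(V)={2,4,6}: V {2,4,6}->{4,6}
Constraint 2 (V < Y) on D(V)={4,6} D(Y)={2,3,4,5,6}: V {4,6}->{4}; Y {2,3,4,5,6}->{5,6}
Constraint 3 (X < V) on D(X)={2,3,5,6} D(V)={4}: X {2,3,5,6}->{2,3}
So after constraint 3: D(Y) = {5,6}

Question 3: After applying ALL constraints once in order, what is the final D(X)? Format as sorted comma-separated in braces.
Constraint 1 (U < V) on D(U)={2,3,4,5} D(V)={2,4,6}: V {2,4,6}->{4,6}
Constraint 2 (V < Y) on D(V)={4,6} D(Y)={2,3,4,5,6}: V {4,6}->{4}; Y {2,3,4,5,6}->{5,6}
Constraint 3 (X < V) on D(X)={2,3,5,6} D(V)={4}: X {2,3,5,6}->{2,3}
So after all 3 constraints: D(X) = {2,3}

Answer: {2,3}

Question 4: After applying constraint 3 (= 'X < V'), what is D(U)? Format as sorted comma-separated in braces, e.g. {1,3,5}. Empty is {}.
Constraint 1 (U < V) on D(U)={2,3,4,5} D(V)={2,4,6}: V {2,4,6}->{4,6}
Constraint 2 (V < Y) on D(V)={4,6} D(Y)={2,3,4,5,6}: V {4,6}->{4}; Y {2,3,4,5,6}->{5,6}
Constraint 3 (X < V) on D(X)={2,3,5,6} D(V)={4}: X {2,3,5,6}->{2,3}
So after constraint 3: D(U) = {2,3,4,5}

Answer: {2,3,4,5}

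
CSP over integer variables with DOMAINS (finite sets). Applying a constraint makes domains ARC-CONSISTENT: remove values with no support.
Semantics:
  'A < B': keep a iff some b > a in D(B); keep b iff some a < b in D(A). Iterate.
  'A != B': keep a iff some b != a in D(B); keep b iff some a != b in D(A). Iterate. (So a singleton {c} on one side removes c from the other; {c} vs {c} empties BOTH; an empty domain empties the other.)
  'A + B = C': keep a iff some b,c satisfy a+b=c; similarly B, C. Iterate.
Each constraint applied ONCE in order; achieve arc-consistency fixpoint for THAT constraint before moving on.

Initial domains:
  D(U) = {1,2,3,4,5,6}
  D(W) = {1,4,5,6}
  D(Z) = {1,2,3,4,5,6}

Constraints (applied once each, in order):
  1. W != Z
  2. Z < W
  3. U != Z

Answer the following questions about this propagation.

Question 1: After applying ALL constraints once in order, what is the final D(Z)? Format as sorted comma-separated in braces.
Constraint 1 (W != Z) on D(W)={1,4,5,6} D(Z)={1,2,3,4,5,6}: no change
Constraint 2 (Z < W) on D(Z)={1,2,3,4,5,6} D(W)={1,4,5,6}: Z {1,2,3,4,5,6}->{1,2,3,4,5}; W {1,4,5,6}->{4,5,6}
Constraint 3 (U != Z) on D(U)={1,2,3,4,5,6} D(Z)={1,2,3,4,5}: no change
So after all 3 constraints: D(Z) = {1,2,3,4,5}

Answer: {1,2,3,4,5}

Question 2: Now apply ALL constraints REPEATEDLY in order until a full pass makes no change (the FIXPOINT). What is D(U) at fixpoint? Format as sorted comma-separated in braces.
pass 0 (initial): D(U)={1,2,3,4,5,6}
pass 1: W {1,4,5,6}->{4,5,6}; Z {1,2,3,4,5,6}->{1,2,3,4,5}
pass 2: no change
Fixpoint after 2 passes: D(U) = {1,2,3,4,5,6}

Answer: {1,2,3,4,5,6}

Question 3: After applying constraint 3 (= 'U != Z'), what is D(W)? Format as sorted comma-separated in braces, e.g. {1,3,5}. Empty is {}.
Constraint 1 (W != Z) on D(W)={1,4,5,6} D(Z)={1,2,3,4,5,6}: no change
Constraint 2 (Z < W) on D(Z)={1,2,3,4,5,6} D(W)={1,4,5,6}: Z {1,2,3,4,5,6}->{1,2,3,4,5}; W {1,4,5,6}->{4,5,6}
Constraint 3 (U != Z) on D(U)={1,2,3,4,5,6} D(Z)={1,2,3,4,5}: no change
So after constraint 3: D(W) = {4,5,6}

Answer: {4,5,6}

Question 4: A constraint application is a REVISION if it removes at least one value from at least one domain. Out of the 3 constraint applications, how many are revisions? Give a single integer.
Answer: 1

Derivation:
Constraint 1 (W != Z) on D(W)={1,4,5,6} D(Z)={1,2,3,4,5,6}: no change => not a revision
Constraint 2 (Z < W) on D(Z)={1,2,3,4,5,6} D(W)={1,4,5,6}: Z {1,2,3,4,5,6}->{1,2,3,4,5}; W {1,4,5,6}->{4,5,6} => REVISION
Constraint 3 (U != Z) on D(U)={1,2,3,4,5,6} D(Z)={1,2,3,4,5}: no change => not a revision
Total revisions = 1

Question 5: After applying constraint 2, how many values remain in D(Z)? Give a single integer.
Constraint 1 (W != Z) on D(W)={1,4,5,6} D(Z)={1,2,3,4,5,6}: no change
Constraint 2 (Z < W) on D(Z)={1,2,3,4,5,6} D(W)={1,4,5,6}: Z {1,2,3,4,5,6}->{1,2,3,4,5}; W {1,4,5,6}->{4,5,6}
So after constraint 2: D(Z)={1,2,3,4,5}, size = 5

Answer: 5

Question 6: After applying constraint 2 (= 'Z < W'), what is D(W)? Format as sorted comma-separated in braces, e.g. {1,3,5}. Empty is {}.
Constraint 1 (W != Z) on D(W)={1,4,5,6} D(Z)={1,2,3,4,5,6}: no change
Constraint 2 (Z < W) on D(Z)={1,2,3,4,5,6} D(W)={1,4,5,6}: Z {1,2,3,4,5,6}->{1,2,3,4,5}; W {1,4,5,6}->{4,5,6}
So after constraint 2: D(W) = {4,5,6}

Answer: {4,5,6}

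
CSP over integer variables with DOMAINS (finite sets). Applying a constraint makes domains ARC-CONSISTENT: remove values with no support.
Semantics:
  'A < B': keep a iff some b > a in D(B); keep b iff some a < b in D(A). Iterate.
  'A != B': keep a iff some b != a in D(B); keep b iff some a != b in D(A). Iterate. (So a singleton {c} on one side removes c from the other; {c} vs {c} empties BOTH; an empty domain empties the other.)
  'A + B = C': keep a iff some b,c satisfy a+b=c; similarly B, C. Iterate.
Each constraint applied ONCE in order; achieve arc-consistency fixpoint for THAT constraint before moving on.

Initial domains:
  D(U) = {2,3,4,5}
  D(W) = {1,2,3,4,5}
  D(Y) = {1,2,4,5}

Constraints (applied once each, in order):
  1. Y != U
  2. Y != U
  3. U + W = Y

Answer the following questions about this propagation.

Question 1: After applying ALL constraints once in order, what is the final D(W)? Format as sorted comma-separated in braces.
Answer: {1,2,3}

Derivation:
Constraint 1 (Y != U) on D(Y)={1,2,4,5} D(U)={2,3,4,5}: no change
Constraint 2 (Y != U) on D(Y)={1,2,4,5} D(U)={2,3,4,5}: no change
Constraint 3 (U + W = Y) on D(U)={2,3,4,5} D(W)={1,2,3,4,5} D(Y)={1,2,4,5}: U {2,3,4,5}->{2,3,4}; W {1,2,3,4,5}->{1,2,3}; Y {1,2,4,5}->{4,5}
So after all 3 constraints: D(W) = {1,2,3}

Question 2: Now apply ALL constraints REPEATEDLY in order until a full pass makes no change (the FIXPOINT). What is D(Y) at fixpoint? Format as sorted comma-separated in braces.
pass 0 (initial): D(Y)={1,2,4,5}
pass 1: U {2,3,4,5}->{2,3,4}; W {1,2,3,4,5}->{1,2,3}; Y {1,2,4,5}->{4,5}
pass 2: no change
Fixpoint after 2 passes: D(Y) = {4,5}

Answer: {4,5}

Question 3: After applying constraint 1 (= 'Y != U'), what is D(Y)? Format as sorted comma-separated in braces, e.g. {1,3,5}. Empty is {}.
Answer: {1,2,4,5}

Derivation:
Constraint 1 (Y != U) on D(Y)={1,2,4,5} D(U)={2,3,4,5}: no change
So after constraint 1: D(Y) = {1,2,4,5}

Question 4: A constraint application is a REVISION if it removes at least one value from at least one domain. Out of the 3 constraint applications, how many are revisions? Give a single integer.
Answer: 1

Derivation:
Constraint 1 (Y != U) on D(Y)={1,2,4,5} D(U)={2,3,4,5}: no change => not a revision
Constraint 2 (Y != U) on D(Y)={1,2,4,5} D(U)={2,3,4,5}: no change => not a revision
Constraint 3 (U + W = Y) on D(U)={2,3,4,5} D(W)={1,2,3,4,5} D(Y)={1,2,4,5}: U {2,3,4,5}->{2,3,4}; W {1,2,3,4,5}->{1,2,3}; Y {1,2,4,5}->{4,5} => REVISION
Total revisions = 1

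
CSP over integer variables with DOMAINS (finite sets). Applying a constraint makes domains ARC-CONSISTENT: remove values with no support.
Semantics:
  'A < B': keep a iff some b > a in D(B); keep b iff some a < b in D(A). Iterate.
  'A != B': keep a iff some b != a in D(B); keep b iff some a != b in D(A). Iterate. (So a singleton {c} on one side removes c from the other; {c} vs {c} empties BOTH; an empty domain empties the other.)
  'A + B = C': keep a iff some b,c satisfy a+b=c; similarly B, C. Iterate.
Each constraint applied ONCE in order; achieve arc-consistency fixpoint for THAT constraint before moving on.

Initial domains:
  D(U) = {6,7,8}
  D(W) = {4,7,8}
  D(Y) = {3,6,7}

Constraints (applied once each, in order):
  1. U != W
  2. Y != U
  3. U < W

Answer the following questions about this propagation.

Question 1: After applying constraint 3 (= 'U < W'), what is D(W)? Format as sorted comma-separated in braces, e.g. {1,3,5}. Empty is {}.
Answer: {7,8}

Derivation:
Constraint 1 (U != W) on D(U)={6,7,8} D(W)={4,7,8}: no change
Constraint 2 (Y != U) on D(Y)={3,6,7} D(U)={6,7,8}: no change
Constraint 3 (U < W) on D(U)={6,7,8} D(W)={4,7,8}: U {6,7,8}->{6,7}; W {4,7,8}->{7,8}
So after constraint 3: D(W) = {7,8}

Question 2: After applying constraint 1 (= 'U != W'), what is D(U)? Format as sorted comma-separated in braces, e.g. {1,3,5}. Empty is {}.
Answer: {6,7,8}

Derivation:
Constraint 1 (U != W) on D(U)={6,7,8} D(W)={4,7,8}: no change
So after constraint 1: D(U) = {6,7,8}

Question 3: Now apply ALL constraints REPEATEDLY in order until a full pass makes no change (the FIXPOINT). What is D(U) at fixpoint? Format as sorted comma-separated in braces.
pass 0 (initial): D(U)={6,7,8}
pass 1: U {6,7,8}->{6,7}; W {4,7,8}->{7,8}
pass 2: no change
Fixpoint after 2 passes: D(U) = {6,7}

Answer: {6,7}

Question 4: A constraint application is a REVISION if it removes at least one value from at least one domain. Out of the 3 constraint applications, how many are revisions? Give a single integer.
Constraint 1 (U != W) on D(U)={6,7,8} D(W)={4,7,8}: no change => not a revision
Constraint 2 (Y != U) on D(Y)={3,6,7} D(U)={6,7,8}: no change => not a revision
Constraint 3 (U < W) on D(U)={6,7,8} D(W)={4,7,8}: U {6,7,8}->{6,7}; W {4,7,8}->{7,8} => REVISION
Total revisions = 1

Answer: 1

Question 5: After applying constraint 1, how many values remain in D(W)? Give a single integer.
Answer: 3

Derivation:
Constraint 1 (U != W) on D(U)={6,7,8} D(W)={4,7,8}: no change
So after constraint 1: D(W)={4,7,8}, size = 3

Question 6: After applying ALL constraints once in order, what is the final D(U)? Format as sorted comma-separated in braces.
Constraint 1 (U != W) on D(U)={6,7,8} D(W)={4,7,8}: no change
Constraint 2 (Y != U) on D(Y)={3,6,7} D(U)={6,7,8}: no change
Constraint 3 (U < W) on D(U)={6,7,8} D(W)={4,7,8}: U {6,7,8}->{6,7}; W {4,7,8}->{7,8}
So after all 3 constraints: D(U) = {6,7}

Answer: {6,7}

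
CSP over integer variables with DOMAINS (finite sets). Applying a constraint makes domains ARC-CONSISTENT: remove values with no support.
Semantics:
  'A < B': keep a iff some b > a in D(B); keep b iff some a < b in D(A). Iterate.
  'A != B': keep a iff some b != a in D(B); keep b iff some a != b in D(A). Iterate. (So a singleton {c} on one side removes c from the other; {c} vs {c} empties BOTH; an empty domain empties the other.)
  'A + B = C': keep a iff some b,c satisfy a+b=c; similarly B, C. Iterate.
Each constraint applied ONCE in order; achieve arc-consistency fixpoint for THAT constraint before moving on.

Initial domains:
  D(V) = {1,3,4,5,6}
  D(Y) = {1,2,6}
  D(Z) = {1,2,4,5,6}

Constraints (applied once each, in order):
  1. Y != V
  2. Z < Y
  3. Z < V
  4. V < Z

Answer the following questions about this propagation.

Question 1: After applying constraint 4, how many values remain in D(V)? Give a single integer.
Constraint 1 (Y != V) on D(Y)={1,2,6} D(V)={1,3,4,5,6}: no change
Constraint 2 (Z < Y) on D(Z)={1,2,4,5,6} D(Y)={1,2,6}: Z {1,2,4,5,6}->{1,2,4,5}; Y {1,2,6}->{2,6}
Constraint 3 (Z < V) on D(Z)={1,2,4,5} D(V)={1,3,4,5,6}: V {1,3,4,5,6}->{3,4,5,6}
Constraint 4 (V < Z) on D(V)={3,4,5,6} D(Z)={1,2,4,5}: V {3,4,5,6}->{3,4}; Z {1,2,4,5}->{4,5}
So after constraint 4: D(V)={3,4}, size = 2

Answer: 2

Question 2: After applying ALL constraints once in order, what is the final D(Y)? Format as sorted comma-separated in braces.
Constraint 1 (Y != V) on D(Y)={1,2,6} D(V)={1,3,4,5,6}: no change
Constraint 2 (Z < Y) on D(Z)={1,2,4,5,6} D(Y)={1,2,6}: Z {1,2,4,5,6}->{1,2,4,5}; Y {1,2,6}->{2,6}
Constraint 3 (Z < V) on D(Z)={1,2,4,5} D(V)={1,3,4,5,6}: V {1,3,4,5,6}->{3,4,5,6}
Constraint 4 (V < Z) on D(V)={3,4,5,6} D(Z)={1,2,4,5}: V {3,4,5,6}->{3,4}; Z {1,2,4,5}->{4,5}
So after all 4 constraints: D(Y) = {2,6}

Answer: {2,6}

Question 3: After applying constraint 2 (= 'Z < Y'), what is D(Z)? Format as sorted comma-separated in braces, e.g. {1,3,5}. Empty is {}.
Constraint 1 (Y != V) on D(Y)={1,2,6} D(V)={1,3,4,5,6}: no change
Constraint 2 (Z < Y) on D(Z)={1,2,4,5,6} D(Y)={1,2,6}: Z {1,2,4,5,6}->{1,2,4,5}; Y {1,2,6}->{2,6}
So after constraint 2: D(Z) = {1,2,4,5}

Answer: {1,2,4,5}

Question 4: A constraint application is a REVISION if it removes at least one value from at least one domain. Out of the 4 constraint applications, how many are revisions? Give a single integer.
Constraint 1 (Y != V) on D(Y)={1,2,6} D(V)={1,3,4,5,6}: no change => not a revision
Constraint 2 (Z < Y) on D(Z)={1,2,4,5,6} D(Y)={1,2,6}: Z {1,2,4,5,6}->{1,2,4,5}; Y {1,2,6}->{2,6} => REVISION
Constraint 3 (Z < V) on D(Z)={1,2,4,5} D(V)={1,3,4,5,6}: V {1,3,4,5,6}->{3,4,5,6} => REVISION
Constraint 4 (V < Z) on D(V)={3,4,5,6} D(Z)={1,2,4,5}: V {3,4,5,6}->{3,4}; Z {1,2,4,5}->{4,5} => REVISION
Total revisions = 3

Answer: 3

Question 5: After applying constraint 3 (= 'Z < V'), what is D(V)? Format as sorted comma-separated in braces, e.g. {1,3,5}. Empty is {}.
Constraint 1 (Y != V) on D(Y)={1,2,6} D(V)={1,3,4,5,6}: no change
Constraint 2 (Z < Y) on D(Z)={1,2,4,5,6} D(Y)={1,2,6}: Z {1,2,4,5,6}->{1,2,4,5}; Y {1,2,6}->{2,6}
Constraint 3 (Z < V) on D(Z)={1,2,4,5} D(V)={1,3,4,5,6}: V {1,3,4,5,6}->{3,4,5,6}
So after constraint 3: D(V) = {3,4,5,6}

Answer: {3,4,5,6}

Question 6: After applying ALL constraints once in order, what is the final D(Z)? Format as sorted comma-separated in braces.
Answer: {4,5}

Derivation:
Constraint 1 (Y != V) on D(Y)={1,2,6} D(V)={1,3,4,5,6}: no change
Constraint 2 (Z < Y) on D(Z)={1,2,4,5,6} D(Y)={1,2,6}: Z {1,2,4,5,6}->{1,2,4,5}; Y {1,2,6}->{2,6}
Constraint 3 (Z < V) on D(Z)={1,2,4,5} D(V)={1,3,4,5,6}: V {1,3,4,5,6}->{3,4,5,6}
Constraint 4 (V < Z) on D(V)={3,4,5,6} D(Z)={1,2,4,5}: V {3,4,5,6}->{3,4}; Z {1,2,4,5}->{4,5}
So after all 4 constraints: D(Z) = {4,5}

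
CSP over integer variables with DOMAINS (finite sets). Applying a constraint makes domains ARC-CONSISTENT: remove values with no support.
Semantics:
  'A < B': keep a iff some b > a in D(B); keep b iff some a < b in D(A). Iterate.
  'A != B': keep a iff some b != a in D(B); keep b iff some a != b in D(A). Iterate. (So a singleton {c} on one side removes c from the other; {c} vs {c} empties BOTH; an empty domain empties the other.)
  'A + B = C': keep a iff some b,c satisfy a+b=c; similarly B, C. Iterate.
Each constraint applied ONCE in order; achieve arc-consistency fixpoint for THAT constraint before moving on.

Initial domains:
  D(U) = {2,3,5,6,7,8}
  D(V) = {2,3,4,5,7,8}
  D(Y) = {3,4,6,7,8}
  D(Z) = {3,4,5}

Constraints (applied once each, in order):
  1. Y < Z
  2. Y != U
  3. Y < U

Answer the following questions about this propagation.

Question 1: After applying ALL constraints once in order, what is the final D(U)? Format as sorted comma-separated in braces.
Constraint 1 (Y < Z) on D(Y)={3,4,6,7,8} D(Z)={3,4,5}: Y {3,4,6,7,8}->{3,4}; Z {3,4,5}->{4,5}
Constraint 2 (Y != U) on D(Y)={3,4} D(U)={2,3,5,6,7,8}: no change
Constraint 3 (Y < U) on D(Y)={3,4} D(U)={2,3,5,6,7,8}: U {2,3,5,6,7,8}->{5,6,7,8}
So after all 3 constraints: D(U) = {5,6,7,8}

Answer: {5,6,7,8}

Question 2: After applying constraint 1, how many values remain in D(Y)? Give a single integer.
Answer: 2

Derivation:
Constraint 1 (Y < Z) on D(Y)={3,4,6,7,8} D(Z)={3,4,5}: Y {3,4,6,7,8}->{3,4}; Z {3,4,5}->{4,5}
So after constraint 1: D(Y)={3,4}, size = 2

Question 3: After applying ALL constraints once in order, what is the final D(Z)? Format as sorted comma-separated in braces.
Answer: {4,5}

Derivation:
Constraint 1 (Y < Z) on D(Y)={3,4,6,7,8} D(Z)={3,4,5}: Y {3,4,6,7,8}->{3,4}; Z {3,4,5}->{4,5}
Constraint 2 (Y != U) on D(Y)={3,4} D(U)={2,3,5,6,7,8}: no change
Constraint 3 (Y < U) on D(Y)={3,4} D(U)={2,3,5,6,7,8}: U {2,3,5,6,7,8}->{5,6,7,8}
So after all 3 constraints: D(Z) = {4,5}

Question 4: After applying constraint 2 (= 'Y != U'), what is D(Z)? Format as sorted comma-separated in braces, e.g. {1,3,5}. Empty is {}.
Answer: {4,5}

Derivation:
Constraint 1 (Y < Z) on D(Y)={3,4,6,7,8} D(Z)={3,4,5}: Y {3,4,6,7,8}->{3,4}; Z {3,4,5}->{4,5}
Constraint 2 (Y != U) on D(Y)={3,4} D(U)={2,3,5,6,7,8}: no change
So after constraint 2: D(Z) = {4,5}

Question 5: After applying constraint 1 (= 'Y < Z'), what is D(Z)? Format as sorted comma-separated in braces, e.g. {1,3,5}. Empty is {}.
Answer: {4,5}

Derivation:
Constraint 1 (Y < Z) on D(Y)={3,4,6,7,8} D(Z)={3,4,5}: Y {3,4,6,7,8}->{3,4}; Z {3,4,5}->{4,5}
So after constraint 1: D(Z) = {4,5}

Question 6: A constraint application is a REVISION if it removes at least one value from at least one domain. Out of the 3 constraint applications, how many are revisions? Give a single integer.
Constraint 1 (Y < Z) on D(Y)={3,4,6,7,8} D(Z)={3,4,5}: Y {3,4,6,7,8}->{3,4}; Z {3,4,5}->{4,5} => REVISION
Constraint 2 (Y != U) on D(Y)={3,4} D(U)={2,3,5,6,7,8}: no change => not a revision
Constraint 3 (Y < U) on D(Y)={3,4} D(U)={2,3,5,6,7,8}: U {2,3,5,6,7,8}->{5,6,7,8} => REVISION
Total revisions = 2

Answer: 2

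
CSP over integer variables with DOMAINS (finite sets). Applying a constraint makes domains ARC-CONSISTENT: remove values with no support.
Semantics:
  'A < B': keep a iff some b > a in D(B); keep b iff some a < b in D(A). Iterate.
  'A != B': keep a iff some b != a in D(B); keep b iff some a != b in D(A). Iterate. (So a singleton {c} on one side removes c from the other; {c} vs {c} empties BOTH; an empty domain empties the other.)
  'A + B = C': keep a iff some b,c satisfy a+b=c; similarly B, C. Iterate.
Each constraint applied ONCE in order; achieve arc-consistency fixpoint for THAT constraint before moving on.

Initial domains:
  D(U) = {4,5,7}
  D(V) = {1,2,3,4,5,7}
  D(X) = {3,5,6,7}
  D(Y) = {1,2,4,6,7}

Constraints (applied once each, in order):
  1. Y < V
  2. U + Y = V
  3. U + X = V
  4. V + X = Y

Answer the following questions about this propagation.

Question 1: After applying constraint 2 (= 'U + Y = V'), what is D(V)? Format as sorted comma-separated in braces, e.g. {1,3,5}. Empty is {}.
Constraint 1 (Y < V) on D(Y)={1,2,4,6,7} D(V)={1,2,3,4,5,7}: Y {1,2,4,6,7}->{1,2,4,6}; V {1,2,3,4,5,7}->{2,3,4,5,7}
Constraint 2 (U + Y = V) on D(U)={4,5,7} D(Y)={1,2,4,6} D(V)={2,3,4,5,7}: U {4,5,7}->{4,5}; Y {1,2,4,6}->{1,2}; V {2,3,4,5,7}->{5,7}
So after constraint 2: D(V) = {5,7}

Answer: {5,7}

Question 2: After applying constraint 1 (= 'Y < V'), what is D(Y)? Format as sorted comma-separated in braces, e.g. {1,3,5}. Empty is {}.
Answer: {1,2,4,6}

Derivation:
Constraint 1 (Y < V) on D(Y)={1,2,4,6,7} D(V)={1,2,3,4,5,7}: Y {1,2,4,6,7}->{1,2,4,6}; V {1,2,3,4,5,7}->{2,3,4,5,7}
So after constraint 1: D(Y) = {1,2,4,6}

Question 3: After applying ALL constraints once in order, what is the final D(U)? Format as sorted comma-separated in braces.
Constraint 1 (Y < V) on D(Y)={1,2,4,6,7} D(V)={1,2,3,4,5,7}: Y {1,2,4,6,7}->{1,2,4,6}; V {1,2,3,4,5,7}->{2,3,4,5,7}
Constraint 2 (U + Y = V) on D(U)={4,5,7} D(Y)={1,2,4,6} D(V)={2,3,4,5,7}: U {4,5,7}->{4,5}; Y {1,2,4,6}->{1,2}; V {2,3,4,5,7}->{5,7}
Constraint 3 (U + X = V) on D(U)={4,5} D(X)={3,5,6,7} D(V)={5,7}: U {4,5}->{4}; X {3,5,6,7}->{3}; V {5,7}->{7}
Constraint 4 (V + X = Y) on D(V)={7} D(X)={3} D(Y)={1,2}: V {7}->{}; X {3}->{}; Y {1,2}->{}
So after all 4 constraints: D(U) = {4}

Answer: {4}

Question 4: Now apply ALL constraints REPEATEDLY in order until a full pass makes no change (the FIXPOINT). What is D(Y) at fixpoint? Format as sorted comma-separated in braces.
pass 0 (initial): D(Y)={1,2,4,6,7}
pass 1: U {4,5,7}->{4}; V {1,2,3,4,5,7}->{}; X {3,5,6,7}->{}; Y {1,2,4,6,7}->{}
pass 2: U {4}->{}
pass 3: no change
Fixpoint after 3 passes: D(Y) = {}

Answer: {}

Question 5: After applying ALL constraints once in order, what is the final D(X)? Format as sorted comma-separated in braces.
Constraint 1 (Y < V) on D(Y)={1,2,4,6,7} D(V)={1,2,3,4,5,7}: Y {1,2,4,6,7}->{1,2,4,6}; V {1,2,3,4,5,7}->{2,3,4,5,7}
Constraint 2 (U + Y = V) on D(U)={4,5,7} D(Y)={1,2,4,6} D(V)={2,3,4,5,7}: U {4,5,7}->{4,5}; Y {1,2,4,6}->{1,2}; V {2,3,4,5,7}->{5,7}
Constraint 3 (U + X = V) on D(U)={4,5} D(X)={3,5,6,7} D(V)={5,7}: U {4,5}->{4}; X {3,5,6,7}->{3}; V {5,7}->{7}
Constraint 4 (V + X = Y) on D(V)={7} D(X)={3} D(Y)={1,2}: V {7}->{}; X {3}->{}; Y {1,2}->{}
So after all 4 constraints: D(X) = {}

Answer: {}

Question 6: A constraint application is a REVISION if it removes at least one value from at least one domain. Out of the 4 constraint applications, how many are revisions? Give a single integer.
Constraint 1 (Y < V) on D(Y)={1,2,4,6,7} D(V)={1,2,3,4,5,7}: Y {1,2,4,6,7}->{1,2,4,6}; V {1,2,3,4,5,7}->{2,3,4,5,7} => REVISION
Constraint 2 (U + Y = V) on D(U)={4,5,7} D(Y)={1,2,4,6} D(V)={2,3,4,5,7}: U {4,5,7}->{4,5}; Y {1,2,4,6}->{1,2}; V {2,3,4,5,7}->{5,7} => REVISION
Constraint 3 (U + X = V) on D(U)={4,5} D(X)={3,5,6,7} D(V)={5,7}: U {4,5}->{4}; X {3,5,6,7}->{3}; V {5,7}->{7} => REVISION
Constraint 4 (V + X = Y) on D(V)={7} D(X)={3} D(Y)={1,2}: V {7}->{}; X {3}->{}; Y {1,2}->{} => REVISION
Total revisions = 4

Answer: 4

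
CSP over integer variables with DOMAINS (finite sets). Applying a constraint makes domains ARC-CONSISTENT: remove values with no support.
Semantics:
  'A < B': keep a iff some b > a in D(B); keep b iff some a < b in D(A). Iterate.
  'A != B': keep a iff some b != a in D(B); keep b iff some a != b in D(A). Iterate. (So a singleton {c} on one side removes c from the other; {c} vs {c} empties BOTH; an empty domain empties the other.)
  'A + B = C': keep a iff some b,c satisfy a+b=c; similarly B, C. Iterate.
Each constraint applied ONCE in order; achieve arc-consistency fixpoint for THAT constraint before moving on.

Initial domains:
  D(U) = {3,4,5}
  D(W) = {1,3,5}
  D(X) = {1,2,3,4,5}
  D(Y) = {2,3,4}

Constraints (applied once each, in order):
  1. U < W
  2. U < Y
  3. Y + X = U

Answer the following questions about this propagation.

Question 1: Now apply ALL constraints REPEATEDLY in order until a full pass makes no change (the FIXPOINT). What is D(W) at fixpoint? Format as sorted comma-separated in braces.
pass 0 (initial): D(W)={1,3,5}
pass 1: U {3,4,5}->{}; W {1,3,5}->{5}; X {1,2,3,4,5}->{}; Y {2,3,4}->{}
pass 2: W {5}->{}
pass 3: no change
Fixpoint after 3 passes: D(W) = {}

Answer: {}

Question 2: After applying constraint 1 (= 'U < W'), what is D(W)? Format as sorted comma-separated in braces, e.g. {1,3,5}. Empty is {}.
Constraint 1 (U < W) on D(U)={3,4,5} D(W)={1,3,5}: U {3,4,5}->{3,4}; W {1,3,5}->{5}
So after constraint 1: D(W) = {5}

Answer: {5}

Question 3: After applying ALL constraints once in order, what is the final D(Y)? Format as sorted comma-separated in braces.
Constraint 1 (U < W) on D(U)={3,4,5} D(W)={1,3,5}: U {3,4,5}->{3,4}; W {1,3,5}->{5}
Constraint 2 (U < Y) on D(U)={3,4} D(Y)={2,3,4}: U {3,4}->{3}; Y {2,3,4}->{4}
Constraint 3 (Y + X = U) on D(Y)={4} D(X)={1,2,3,4,5} D(U)={3}: Y {4}->{}; X {1,2,3,4,5}->{}; U {3}->{}
So after all 3 constraints: D(Y) = {}

Answer: {}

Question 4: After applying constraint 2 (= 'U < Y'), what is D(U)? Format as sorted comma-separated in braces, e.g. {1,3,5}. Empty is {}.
Answer: {3}

Derivation:
Constraint 1 (U < W) on D(U)={3,4,5} D(W)={1,3,5}: U {3,4,5}->{3,4}; W {1,3,5}->{5}
Constraint 2 (U < Y) on D(U)={3,4} D(Y)={2,3,4}: U {3,4}->{3}; Y {2,3,4}->{4}
So after constraint 2: D(U) = {3}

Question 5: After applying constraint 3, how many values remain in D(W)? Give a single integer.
Constraint 1 (U < W) on D(U)={3,4,5} D(W)={1,3,5}: U {3,4,5}->{3,4}; W {1,3,5}->{5}
Constraint 2 (U < Y) on D(U)={3,4} D(Y)={2,3,4}: U {3,4}->{3}; Y {2,3,4}->{4}
Constraint 3 (Y + X = U) on D(Y)={4} D(X)={1,2,3,4,5} D(U)={3}: Y {4}->{}; X {1,2,3,4,5}->{}; U {3}->{}
So after constraint 3: D(W)={5}, size = 1

Answer: 1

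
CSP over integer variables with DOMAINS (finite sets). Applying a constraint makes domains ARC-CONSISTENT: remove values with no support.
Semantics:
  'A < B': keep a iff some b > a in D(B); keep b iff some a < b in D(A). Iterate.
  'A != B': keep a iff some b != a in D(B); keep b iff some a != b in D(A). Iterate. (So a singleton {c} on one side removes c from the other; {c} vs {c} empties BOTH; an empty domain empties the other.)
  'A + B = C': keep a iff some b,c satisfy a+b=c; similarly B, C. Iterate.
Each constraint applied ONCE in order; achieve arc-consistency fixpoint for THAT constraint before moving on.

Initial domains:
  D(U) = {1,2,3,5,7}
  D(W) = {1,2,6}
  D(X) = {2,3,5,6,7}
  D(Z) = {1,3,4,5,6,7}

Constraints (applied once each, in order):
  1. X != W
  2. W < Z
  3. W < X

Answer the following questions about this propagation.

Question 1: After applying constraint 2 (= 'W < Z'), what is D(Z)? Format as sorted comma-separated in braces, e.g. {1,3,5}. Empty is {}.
Constraint 1 (X != W) on D(X)={2,3,5,6,7} D(W)={1,2,6}: no change
Constraint 2 (W < Z) on D(W)={1,2,6} D(Z)={1,3,4,5,6,7}: Z {1,3,4,5,6,7}->{3,4,5,6,7}
So after constraint 2: D(Z) = {3,4,5,6,7}

Answer: {3,4,5,6,7}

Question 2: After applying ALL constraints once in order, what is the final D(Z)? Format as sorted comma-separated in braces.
Answer: {3,4,5,6,7}

Derivation:
Constraint 1 (X != W) on D(X)={2,3,5,6,7} D(W)={1,2,6}: no change
Constraint 2 (W < Z) on D(W)={1,2,6} D(Z)={1,3,4,5,6,7}: Z {1,3,4,5,6,7}->{3,4,5,6,7}
Constraint 3 (W < X) on D(W)={1,2,6} D(X)={2,3,5,6,7}: no change
So after all 3 constraints: D(Z) = {3,4,5,6,7}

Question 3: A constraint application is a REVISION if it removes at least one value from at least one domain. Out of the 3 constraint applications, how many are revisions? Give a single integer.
Constraint 1 (X != W) on D(X)={2,3,5,6,7} D(W)={1,2,6}: no change => not a revision
Constraint 2 (W < Z) on D(W)={1,2,6} D(Z)={1,3,4,5,6,7}: Z {1,3,4,5,6,7}->{3,4,5,6,7} => REVISION
Constraint 3 (W < X) on D(W)={1,2,6} D(X)={2,3,5,6,7}: no change => not a revision
Total revisions = 1

Answer: 1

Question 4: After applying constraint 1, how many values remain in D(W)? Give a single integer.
Constraint 1 (X != W) on D(X)={2,3,5,6,7} D(W)={1,2,6}: no change
So after constraint 1: D(W)={1,2,6}, size = 3

Answer: 3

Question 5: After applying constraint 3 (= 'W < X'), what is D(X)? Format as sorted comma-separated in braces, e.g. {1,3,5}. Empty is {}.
Constraint 1 (X != W) on D(X)={2,3,5,6,7} D(W)={1,2,6}: no change
Constraint 2 (W < Z) on D(W)={1,2,6} D(Z)={1,3,4,5,6,7}: Z {1,3,4,5,6,7}->{3,4,5,6,7}
Constraint 3 (W < X) on D(W)={1,2,6} D(X)={2,3,5,6,7}: no change
So after constraint 3: D(X) = {2,3,5,6,7}

Answer: {2,3,5,6,7}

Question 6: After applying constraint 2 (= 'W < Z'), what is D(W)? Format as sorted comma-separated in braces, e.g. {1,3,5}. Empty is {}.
Constraint 1 (X != W) on D(X)={2,3,5,6,7} D(W)={1,2,6}: no change
Constraint 2 (W < Z) on D(W)={1,2,6} D(Z)={1,3,4,5,6,7}: Z {1,3,4,5,6,7}->{3,4,5,6,7}
So after constraint 2: D(W) = {1,2,6}

Answer: {1,2,6}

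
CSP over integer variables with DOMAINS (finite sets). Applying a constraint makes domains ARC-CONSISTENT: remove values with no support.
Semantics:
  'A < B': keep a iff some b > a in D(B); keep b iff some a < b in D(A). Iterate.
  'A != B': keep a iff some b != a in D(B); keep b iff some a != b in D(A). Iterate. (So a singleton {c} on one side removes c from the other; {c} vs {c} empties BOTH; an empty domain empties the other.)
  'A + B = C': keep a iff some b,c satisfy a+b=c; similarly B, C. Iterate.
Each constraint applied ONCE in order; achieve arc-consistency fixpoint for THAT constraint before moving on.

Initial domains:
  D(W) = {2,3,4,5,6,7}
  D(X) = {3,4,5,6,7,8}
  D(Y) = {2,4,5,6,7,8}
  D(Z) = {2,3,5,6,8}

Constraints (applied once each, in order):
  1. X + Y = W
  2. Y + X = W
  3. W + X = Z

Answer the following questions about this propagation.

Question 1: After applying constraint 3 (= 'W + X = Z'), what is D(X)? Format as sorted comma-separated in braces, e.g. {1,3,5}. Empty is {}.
Constraint 1 (X + Y = W) on D(X)={3,4,5,6,7,8} D(Y)={2,4,5,6,7,8} D(W)={2,3,4,5,6,7}: X {3,4,5,6,7,8}->{3,4,5}; Y {2,4,5,6,7,8}->{2,4}; W {2,3,4,5,6,7}->{5,6,7}
Constraint 2 (Y + X = W) on D(Y)={2,4} D(X)={3,4,5} D(W)={5,6,7}: no change
Constraint 3 (W + X = Z) on D(W)={5,6,7} D(X)={3,4,5} D(Z)={2,3,5,6,8}: W {5,6,7}->{5}; X {3,4,5}->{3}; Z {2,3,5,6,8}->{8}
So after constraint 3: D(X) = {3}

Answer: {3}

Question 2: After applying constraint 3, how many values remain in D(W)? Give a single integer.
Answer: 1

Derivation:
Constraint 1 (X + Y = W) on D(X)={3,4,5,6,7,8} D(Y)={2,4,5,6,7,8} D(W)={2,3,4,5,6,7}: X {3,4,5,6,7,8}->{3,4,5}; Y {2,4,5,6,7,8}->{2,4}; W {2,3,4,5,6,7}->{5,6,7}
Constraint 2 (Y + X = W) on D(Y)={2,4} D(X)={3,4,5} D(W)={5,6,7}: no change
Constraint 3 (W + X = Z) on D(W)={5,6,7} D(X)={3,4,5} D(Z)={2,3,5,6,8}: W {5,6,7}->{5}; X {3,4,5}->{3}; Z {2,3,5,6,8}->{8}
So after constraint 3: D(W)={5}, size = 1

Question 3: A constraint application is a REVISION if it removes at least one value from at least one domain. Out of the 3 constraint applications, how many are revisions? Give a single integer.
Constraint 1 (X + Y = W) on D(X)={3,4,5,6,7,8} D(Y)={2,4,5,6,7,8} D(W)={2,3,4,5,6,7}: X {3,4,5,6,7,8}->{3,4,5}; Y {2,4,5,6,7,8}->{2,4}; W {2,3,4,5,6,7}->{5,6,7} => REVISION
Constraint 2 (Y + X = W) on D(Y)={2,4} D(X)={3,4,5} D(W)={5,6,7}: no change => not a revision
Constraint 3 (W + X = Z) on D(W)={5,6,7} D(X)={3,4,5} D(Z)={2,3,5,6,8}: W {5,6,7}->{5}; X {3,4,5}->{3}; Z {2,3,5,6,8}->{8} => REVISION
Total revisions = 2

Answer: 2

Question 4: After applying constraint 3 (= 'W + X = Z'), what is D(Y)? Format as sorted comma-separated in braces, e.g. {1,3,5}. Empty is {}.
Answer: {2,4}

Derivation:
Constraint 1 (X + Y = W) on D(X)={3,4,5,6,7,8} D(Y)={2,4,5,6,7,8} D(W)={2,3,4,5,6,7}: X {3,4,5,6,7,8}->{3,4,5}; Y {2,4,5,6,7,8}->{2,4}; W {2,3,4,5,6,7}->{5,6,7}
Constraint 2 (Y + X = W) on D(Y)={2,4} D(X)={3,4,5} D(W)={5,6,7}: no change
Constraint 3 (W + X = Z) on D(W)={5,6,7} D(X)={3,4,5} D(Z)={2,3,5,6,8}: W {5,6,7}->{5}; X {3,4,5}->{3}; Z {2,3,5,6,8}->{8}
So after constraint 3: D(Y) = {2,4}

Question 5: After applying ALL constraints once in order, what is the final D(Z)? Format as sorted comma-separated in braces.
Constraint 1 (X + Y = W) on D(X)={3,4,5,6,7,8} D(Y)={2,4,5,6,7,8} D(W)={2,3,4,5,6,7}: X {3,4,5,6,7,8}->{3,4,5}; Y {2,4,5,6,7,8}->{2,4}; W {2,3,4,5,6,7}->{5,6,7}
Constraint 2 (Y + X = W) on D(Y)={2,4} D(X)={3,4,5} D(W)={5,6,7}: no change
Constraint 3 (W + X = Z) on D(W)={5,6,7} D(X)={3,4,5} D(Z)={2,3,5,6,8}: W {5,6,7}->{5}; X {3,4,5}->{3}; Z {2,3,5,6,8}->{8}
So after all 3 constraints: D(Z) = {8}

Answer: {8}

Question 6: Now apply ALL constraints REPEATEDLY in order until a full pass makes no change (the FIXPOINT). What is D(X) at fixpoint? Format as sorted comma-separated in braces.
pass 0 (initial): D(X)={3,4,5,6,7,8}
pass 1: W {2,3,4,5,6,7}->{5}; X {3,4,5,6,7,8}->{3}; Y {2,4,5,6,7,8}->{2,4}; Z {2,3,5,6,8}->{8}
pass 2: Y {2,4}->{2}
pass 3: no change
Fixpoint after 3 passes: D(X) = {3}

Answer: {3}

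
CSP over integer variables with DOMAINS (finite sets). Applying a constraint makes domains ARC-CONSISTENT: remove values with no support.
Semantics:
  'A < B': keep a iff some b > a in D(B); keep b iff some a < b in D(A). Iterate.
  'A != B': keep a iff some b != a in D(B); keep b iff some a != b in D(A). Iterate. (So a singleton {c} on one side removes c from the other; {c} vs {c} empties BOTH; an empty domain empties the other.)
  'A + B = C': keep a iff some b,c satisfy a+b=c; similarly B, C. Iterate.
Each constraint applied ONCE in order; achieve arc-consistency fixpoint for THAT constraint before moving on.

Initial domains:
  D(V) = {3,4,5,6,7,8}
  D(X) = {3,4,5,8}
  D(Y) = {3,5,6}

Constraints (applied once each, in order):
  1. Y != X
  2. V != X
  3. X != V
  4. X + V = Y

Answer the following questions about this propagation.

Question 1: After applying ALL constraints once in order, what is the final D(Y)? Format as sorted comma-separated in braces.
Constraint 1 (Y != X) on D(Y)={3,5,6} D(X)={3,4,5,8}: no change
Constraint 2 (V != X) on D(V)={3,4,5,6,7,8} D(X)={3,4,5,8}: no change
Constraint 3 (X != V) on D(X)={3,4,5,8} D(V)={3,4,5,6,7,8}: no change
Constraint 4 (X + V = Y) on D(X)={3,4,5,8} D(V)={3,4,5,6,7,8} D(Y)={3,5,6}: X {3,4,5,8}->{3}; V {3,4,5,6,7,8}->{3}; Y {3,5,6}->{6}
So after all 4 constraints: D(Y) = {6}

Answer: {6}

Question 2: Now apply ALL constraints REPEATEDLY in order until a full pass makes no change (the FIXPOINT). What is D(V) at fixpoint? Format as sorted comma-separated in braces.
pass 0 (initial): D(V)={3,4,5,6,7,8}
pass 1: V {3,4,5,6,7,8}->{3}; X {3,4,5,8}->{3}; Y {3,5,6}->{6}
pass 2: V {3}->{}; X {3}->{}; Y {6}->{}
pass 3: no change
Fixpoint after 3 passes: D(V) = {}

Answer: {}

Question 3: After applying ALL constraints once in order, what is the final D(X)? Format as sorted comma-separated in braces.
Constraint 1 (Y != X) on D(Y)={3,5,6} D(X)={3,4,5,8}: no change
Constraint 2 (V != X) on D(V)={3,4,5,6,7,8} D(X)={3,4,5,8}: no change
Constraint 3 (X != V) on D(X)={3,4,5,8} D(V)={3,4,5,6,7,8}: no change
Constraint 4 (X + V = Y) on D(X)={3,4,5,8} D(V)={3,4,5,6,7,8} D(Y)={3,5,6}: X {3,4,5,8}->{3}; V {3,4,5,6,7,8}->{3}; Y {3,5,6}->{6}
So after all 4 constraints: D(X) = {3}

Answer: {3}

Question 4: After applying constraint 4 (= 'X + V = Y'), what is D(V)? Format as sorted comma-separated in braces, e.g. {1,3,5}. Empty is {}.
Answer: {3}

Derivation:
Constraint 1 (Y != X) on D(Y)={3,5,6} D(X)={3,4,5,8}: no change
Constraint 2 (V != X) on D(V)={3,4,5,6,7,8} D(X)={3,4,5,8}: no change
Constraint 3 (X != V) on D(X)={3,4,5,8} D(V)={3,4,5,6,7,8}: no change
Constraint 4 (X + V = Y) on D(X)={3,4,5,8} D(V)={3,4,5,6,7,8} D(Y)={3,5,6}: X {3,4,5,8}->{3}; V {3,4,5,6,7,8}->{3}; Y {3,5,6}->{6}
So after constraint 4: D(V) = {3}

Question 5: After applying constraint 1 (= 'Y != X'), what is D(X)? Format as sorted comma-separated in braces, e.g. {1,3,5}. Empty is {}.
Answer: {3,4,5,8}

Derivation:
Constraint 1 (Y != X) on D(Y)={3,5,6} D(X)={3,4,5,8}: no change
So after constraint 1: D(X) = {3,4,5,8}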